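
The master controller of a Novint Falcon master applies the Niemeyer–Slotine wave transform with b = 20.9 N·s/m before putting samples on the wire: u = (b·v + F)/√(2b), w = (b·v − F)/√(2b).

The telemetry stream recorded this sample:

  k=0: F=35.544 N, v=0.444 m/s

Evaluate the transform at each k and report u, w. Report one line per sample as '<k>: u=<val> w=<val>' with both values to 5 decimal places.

k=0: b·v=20.9×0.444=9.27960; √(2b)=6.46529; u=(9.27960+35.544)/6.46529=6.93296, w=(9.27960−35.544)/6.46529=-4.06237

0: u=6.93296 w=-4.06237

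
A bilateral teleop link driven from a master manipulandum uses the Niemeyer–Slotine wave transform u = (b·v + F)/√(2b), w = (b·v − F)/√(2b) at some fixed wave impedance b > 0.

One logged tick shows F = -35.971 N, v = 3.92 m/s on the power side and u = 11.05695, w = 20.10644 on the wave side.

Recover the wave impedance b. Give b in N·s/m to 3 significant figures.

u + w = 31.16339;  u + w = √(2b)·v, so √(2b) = 31.16339/3.92 = 7.94984.
b = (√(2b))²/2 = 63.20003/2 = 31.60001.
(Check via u − w = 2F/√(2b): u − w = -9.04949, 2F/√(2b) = -9.04949.)

b = 31.6 N·s/m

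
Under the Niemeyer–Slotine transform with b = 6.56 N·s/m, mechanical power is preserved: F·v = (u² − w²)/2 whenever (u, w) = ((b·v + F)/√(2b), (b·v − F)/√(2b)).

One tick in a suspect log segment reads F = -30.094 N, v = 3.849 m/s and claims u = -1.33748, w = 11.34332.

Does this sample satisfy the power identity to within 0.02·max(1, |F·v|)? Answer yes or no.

F·v = (-30.094)×3.849 = -115.8318 W.
(u² − w²)/2 = (1.7889 − 128.6709)/2 = -63.4410 W.
|Δ| = 52.3908;  2% of max(1, |F·v|) = 2.3166.

no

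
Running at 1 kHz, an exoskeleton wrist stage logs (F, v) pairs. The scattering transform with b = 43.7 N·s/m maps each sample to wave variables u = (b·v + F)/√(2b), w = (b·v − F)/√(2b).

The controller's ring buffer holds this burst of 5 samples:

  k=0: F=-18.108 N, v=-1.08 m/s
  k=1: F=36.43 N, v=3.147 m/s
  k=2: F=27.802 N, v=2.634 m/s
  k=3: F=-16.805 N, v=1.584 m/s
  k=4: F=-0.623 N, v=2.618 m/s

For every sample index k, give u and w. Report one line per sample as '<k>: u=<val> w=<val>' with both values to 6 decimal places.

0: u=-6.985284 w=-3.111416
1: u=18.607090 w=10.813573
2: u=15.286224 w=9.338507
3: u=5.606689 w=9.201805
4: u=12.170935 w=12.304214

k=0: b·v=43.7×(-1.08)=-47.196000; √(2b)=9.348797; u=(-47.196000+(-18.108))/9.348797=-6.985284, w=(-47.196000−(-18.108))/9.348797=-3.111416
k=1: b·v=43.7×3.147=137.523900; √(2b)=9.348797; u=(137.523900+36.43)/9.348797=18.607090, w=(137.523900−36.43)/9.348797=10.813573
k=2: b·v=43.7×2.634=115.105800; √(2b)=9.348797; u=(115.105800+27.802)/9.348797=15.286224, w=(115.105800−27.802)/9.348797=9.338507
k=3: b·v=43.7×1.584=69.220800; √(2b)=9.348797; u=(69.220800+(-16.805))/9.348797=5.606689, w=(69.220800−(-16.805))/9.348797=9.201805
k=4: b·v=43.7×2.618=114.406600; √(2b)=9.348797; u=(114.406600+(-0.623))/9.348797=12.170935, w=(114.406600−(-0.623))/9.348797=12.304214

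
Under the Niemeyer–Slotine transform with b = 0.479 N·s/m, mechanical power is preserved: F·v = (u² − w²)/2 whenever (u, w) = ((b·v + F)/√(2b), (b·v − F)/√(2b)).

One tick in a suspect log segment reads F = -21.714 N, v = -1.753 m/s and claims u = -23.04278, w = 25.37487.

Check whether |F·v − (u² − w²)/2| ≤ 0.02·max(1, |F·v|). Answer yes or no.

no

F·v = (-21.714)×(-1.753) = 38.06464 W.
(u² − w²)/2 = (530.96971 − 643.88403)/2 = -56.45716 W.
|Δ| = 94.52180;  2% of max(1, |F·v|) = 0.76129.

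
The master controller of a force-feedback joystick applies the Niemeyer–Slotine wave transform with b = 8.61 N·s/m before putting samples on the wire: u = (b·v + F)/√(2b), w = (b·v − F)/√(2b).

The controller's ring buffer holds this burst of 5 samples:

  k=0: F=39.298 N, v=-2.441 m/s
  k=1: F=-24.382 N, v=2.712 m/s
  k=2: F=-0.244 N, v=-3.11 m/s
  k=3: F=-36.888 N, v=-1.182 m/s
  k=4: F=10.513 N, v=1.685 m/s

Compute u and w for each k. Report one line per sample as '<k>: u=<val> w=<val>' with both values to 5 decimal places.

k=0: b·v=8.61×(-2.441)=-21.01701; √(2b)=4.14970; u=(-21.01701+39.298)/4.14970=4.40538, w=(-21.01701−39.298)/4.14970=-14.53479
k=1: b·v=8.61×2.712=23.35032; √(2b)=4.14970; u=(23.35032+(-24.382))/4.14970=-0.24862, w=(23.35032−(-24.382))/4.14970=11.50260
k=2: b·v=8.61×(-3.11)=-26.77710; √(2b)=4.14970; u=(-26.77710+(-0.244))/4.14970=-6.51158, w=(-26.77710−(-0.244))/4.14970=-6.39398
k=3: b·v=8.61×(-1.182)=-10.17702; √(2b)=4.14970; u=(-10.17702+(-36.888))/4.14970=-11.34179, w=(-10.17702−(-36.888))/4.14970=6.43685
k=4: b·v=8.61×1.685=14.50785; √(2b)=4.14970; u=(14.50785+10.513)/4.14970=6.02956, w=(14.50785−10.513)/4.14970=0.96268

0: u=4.40538 w=-14.53479
1: u=-0.24862 w=11.50260
2: u=-6.51158 w=-6.39398
3: u=-11.34179 w=6.43685
4: u=6.02956 w=0.96268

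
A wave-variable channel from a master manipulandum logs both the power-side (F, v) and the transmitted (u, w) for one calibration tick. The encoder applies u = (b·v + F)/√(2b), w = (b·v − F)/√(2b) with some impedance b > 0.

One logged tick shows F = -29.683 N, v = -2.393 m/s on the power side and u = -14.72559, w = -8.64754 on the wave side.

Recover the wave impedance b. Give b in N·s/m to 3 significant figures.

b = 47.7 N·s/m

u + w = -23.3731;  u + w = √(2b)·v, so √(2b) = -23.3731/(-2.393) = 9.7673.
b = (√(2b))²/2 = 95.4000/2 = 47.7000.
(Check via u − w = 2F/√(2b): u − w = -6.0781, 2F/√(2b) = -6.0780.)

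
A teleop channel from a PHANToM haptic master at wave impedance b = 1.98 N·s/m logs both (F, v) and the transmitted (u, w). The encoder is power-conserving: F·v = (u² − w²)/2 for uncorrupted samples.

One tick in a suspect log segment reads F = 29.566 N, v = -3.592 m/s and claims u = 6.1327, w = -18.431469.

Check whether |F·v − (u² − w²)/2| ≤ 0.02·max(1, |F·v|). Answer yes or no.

no

F·v = 29.566×(-3.592) = -106.201072 W.
(u² − w²)/2 = (37.610009 − 339.719049)/2 = -151.054520 W.
|Δ| = 44.853448;  2% of max(1, |F·v|) = 2.124021.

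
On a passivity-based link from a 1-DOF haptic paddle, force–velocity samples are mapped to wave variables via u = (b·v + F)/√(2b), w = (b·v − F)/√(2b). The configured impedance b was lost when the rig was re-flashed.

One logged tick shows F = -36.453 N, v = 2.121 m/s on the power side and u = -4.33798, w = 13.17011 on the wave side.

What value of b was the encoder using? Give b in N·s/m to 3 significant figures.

b = 8.67 N·s/m

u + w = 8.83213;  u + w = √(2b)·v, so √(2b) = 8.83213/2.121 = 4.16413.
b = (√(2b))²/2 = 17.34002/2 = 8.67001.
(Check via u − w = 2F/√(2b): u − w = -17.50809, 2F/√(2b) = -17.50808.)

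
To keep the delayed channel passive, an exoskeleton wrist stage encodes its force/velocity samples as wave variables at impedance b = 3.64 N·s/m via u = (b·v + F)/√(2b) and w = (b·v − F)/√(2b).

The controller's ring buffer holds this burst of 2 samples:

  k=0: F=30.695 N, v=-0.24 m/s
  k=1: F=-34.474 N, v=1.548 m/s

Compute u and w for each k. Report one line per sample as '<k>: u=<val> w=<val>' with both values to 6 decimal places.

k=0: b·v=3.64×(-0.24)=-0.873600; √(2b)=2.698148; u=(-0.873600+30.695)/2.698148=11.052546, w=(-0.873600−30.695)/2.698148=-11.700102
k=1: b·v=3.64×1.548=5.634720; √(2b)=2.698148; u=(5.634720+(-34.474))/2.698148=-10.688548, w=(5.634720−(-34.474))/2.698148=14.865281

0: u=11.052546 w=-11.700102
1: u=-10.688548 w=14.865281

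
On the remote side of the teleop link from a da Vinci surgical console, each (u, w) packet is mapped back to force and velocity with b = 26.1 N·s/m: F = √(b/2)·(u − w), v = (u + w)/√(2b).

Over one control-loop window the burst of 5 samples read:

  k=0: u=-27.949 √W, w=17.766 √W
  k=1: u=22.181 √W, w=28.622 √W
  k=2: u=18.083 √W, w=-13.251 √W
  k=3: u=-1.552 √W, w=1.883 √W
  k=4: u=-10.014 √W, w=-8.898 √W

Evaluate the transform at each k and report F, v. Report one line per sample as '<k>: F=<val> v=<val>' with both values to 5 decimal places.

k=0: u−w=-45.71500, u+w=-10.18300; √(b/2)=3.61248, √(2b)=7.22496; F=3.61248×(-45.715)=-165.14445, v=-10.18300/7.22496=-1.40942
k=1: u−w=-6.44100, u+w=50.80300; √(b/2)=3.61248, √(2b)=7.22496; F=3.61248×(-6.441)=-23.26797, v=50.80300/7.22496=7.03160
k=2: u−w=31.33400, u+w=4.83200; √(b/2)=3.61248, √(2b)=7.22496; F=3.61248×31.334=113.19340, v=4.83200/7.22496=0.66879
k=3: u−w=-3.43500, u+w=0.33100; √(b/2)=3.61248, √(2b)=7.22496; F=3.61248×(-3.435)=-12.40886, v=0.33100/7.22496=0.04581
k=4: u−w=-1.11600, u+w=-18.91200; √(b/2)=3.61248, √(2b)=7.22496; F=3.61248×(-1.116)=-4.03153, v=-18.91200/7.22496=-2.61759

0: F=-165.14445 v=-1.40942
1: F=-23.26797 v=7.03160
2: F=113.19340 v=0.66879
3: F=-12.40886 v=0.04581
4: F=-4.03153 v=-2.61759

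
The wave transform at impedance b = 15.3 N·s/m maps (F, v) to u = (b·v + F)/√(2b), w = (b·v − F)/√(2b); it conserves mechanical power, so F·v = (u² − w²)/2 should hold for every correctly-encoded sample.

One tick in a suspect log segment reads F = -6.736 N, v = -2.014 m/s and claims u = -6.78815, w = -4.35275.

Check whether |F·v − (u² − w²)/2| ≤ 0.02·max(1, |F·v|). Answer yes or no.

yes

F·v = (-6.736)×(-2.014) = 13.5663 W.
(u² − w²)/2 = (46.0790 − 18.9464)/2 = 13.5663 W.
|Δ| = 0.0000;  2% of max(1, |F·v|) = 0.2713.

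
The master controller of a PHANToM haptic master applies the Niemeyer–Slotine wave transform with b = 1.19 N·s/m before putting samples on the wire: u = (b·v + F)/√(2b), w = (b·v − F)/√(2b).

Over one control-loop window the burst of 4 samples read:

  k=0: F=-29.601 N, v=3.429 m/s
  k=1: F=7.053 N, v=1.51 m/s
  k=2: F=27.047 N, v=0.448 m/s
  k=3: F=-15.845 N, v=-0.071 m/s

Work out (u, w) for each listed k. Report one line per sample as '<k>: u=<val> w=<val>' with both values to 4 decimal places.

0: u=-16.5425 w=21.8325
1: u=5.7365 w=-3.4070
2: u=17.8775 w=-17.1864
3: u=-10.3256 w=10.2160

k=0: b·v=1.19×3.429=4.0805; √(2b)=1.5427; u=(4.0805+(-29.601))/1.5427=-16.5425, w=(4.0805−(-29.601))/1.5427=21.8325
k=1: b·v=1.19×1.51=1.7969; √(2b)=1.5427; u=(1.7969+7.053)/1.5427=5.7365, w=(1.7969−7.053)/1.5427=-3.4070
k=2: b·v=1.19×0.448=0.5331; √(2b)=1.5427; u=(0.5331+27.047)/1.5427=17.8775, w=(0.5331−27.047)/1.5427=-17.1864
k=3: b·v=1.19×(-0.071)=-0.0845; √(2b)=1.5427; u=(-0.0845+(-15.845))/1.5427=-10.3256, w=(-0.0845−(-15.845))/1.5427=10.2160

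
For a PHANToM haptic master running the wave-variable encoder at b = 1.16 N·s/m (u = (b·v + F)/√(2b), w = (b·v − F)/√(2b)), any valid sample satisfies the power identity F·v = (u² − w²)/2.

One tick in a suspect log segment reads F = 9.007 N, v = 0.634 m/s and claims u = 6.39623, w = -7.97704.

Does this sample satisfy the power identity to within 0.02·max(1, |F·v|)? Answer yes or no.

F·v = 9.007×0.634 = 5.7104 W.
(u² − w²)/2 = (40.9118 − 63.6332)/2 = -11.3607 W.
|Δ| = 17.0711;  2% of max(1, |F·v|) = 0.1142.

no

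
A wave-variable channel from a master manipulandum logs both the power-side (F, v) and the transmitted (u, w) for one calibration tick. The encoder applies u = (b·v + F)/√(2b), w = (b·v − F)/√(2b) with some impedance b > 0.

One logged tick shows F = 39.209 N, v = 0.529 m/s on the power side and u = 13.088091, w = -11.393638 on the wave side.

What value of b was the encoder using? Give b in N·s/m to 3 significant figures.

b = 5.13 N·s/m

u + w = 1.694453;  u + w = √(2b)·v, so √(2b) = 1.694453/0.529 = 3.203125.
b = (√(2b))²/2 = 10.260008/2 = 5.130004.
(Check via u − w = 2F/√(2b): u − w = 24.481729, 2F/√(2b) = 24.481719.)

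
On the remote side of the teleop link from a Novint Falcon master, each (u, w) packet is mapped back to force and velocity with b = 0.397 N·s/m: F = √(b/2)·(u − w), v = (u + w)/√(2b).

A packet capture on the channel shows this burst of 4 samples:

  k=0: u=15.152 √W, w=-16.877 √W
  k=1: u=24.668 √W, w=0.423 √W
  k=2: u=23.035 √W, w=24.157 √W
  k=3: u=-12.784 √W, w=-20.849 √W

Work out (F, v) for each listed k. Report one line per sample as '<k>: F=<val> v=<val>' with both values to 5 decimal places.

0: F=14.26999 v=-1.93588
1: F=10.80196 v=28.15838
2: F=-0.49989 v=52.96124
3: F=3.59323 v=-37.74465

k=0: u−w=32.02900, u+w=-1.72500; √(b/2)=0.44553, √(2b)=0.89107; F=0.44553×32.029=14.26999, v=-1.72500/0.89107=-1.93588
k=1: u−w=24.24500, u+w=25.09100; √(b/2)=0.44553, √(2b)=0.89107; F=0.44553×24.245=10.80196, v=25.09100/0.89107=28.15838
k=2: u−w=-1.12200, u+w=47.19200; √(b/2)=0.44553, √(2b)=0.89107; F=0.44553×(-1.122)=-0.49989, v=47.19200/0.89107=52.96124
k=3: u−w=8.06500, u+w=-33.63300; √(b/2)=0.44553, √(2b)=0.89107; F=0.44553×8.065=3.59323, v=-33.63300/0.89107=-37.74465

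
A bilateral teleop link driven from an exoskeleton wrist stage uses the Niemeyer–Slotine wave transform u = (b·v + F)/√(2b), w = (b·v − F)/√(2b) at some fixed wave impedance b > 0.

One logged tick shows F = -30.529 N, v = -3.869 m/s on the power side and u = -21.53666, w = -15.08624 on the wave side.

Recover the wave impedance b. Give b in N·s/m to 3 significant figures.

b = 44.8 N·s/m

u + w = -36.62290;  u + w = √(2b)·v, so √(2b) = -36.62290/(-3.869) = 9.46573.
b = (√(2b))²/2 = 89.60000/2 = 44.80000.
(Check via u − w = 2F/√(2b): u − w = -6.45042, 2F/√(2b) = -6.45043.)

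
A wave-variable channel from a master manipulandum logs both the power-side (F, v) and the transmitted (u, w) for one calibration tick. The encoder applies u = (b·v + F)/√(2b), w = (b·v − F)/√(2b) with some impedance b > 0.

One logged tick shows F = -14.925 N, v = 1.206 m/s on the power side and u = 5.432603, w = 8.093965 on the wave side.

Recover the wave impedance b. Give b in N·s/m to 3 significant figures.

u + w = 13.526568;  u + w = √(2b)·v, so √(2b) = 13.526568/1.206 = 11.216060.
b = (√(2b))²/2 = 125.799995/2 = 62.899998.
(Check via u − w = 2F/√(2b): u − w = -2.661362, 2F/√(2b) = -2.661362.)

b = 62.9 N·s/m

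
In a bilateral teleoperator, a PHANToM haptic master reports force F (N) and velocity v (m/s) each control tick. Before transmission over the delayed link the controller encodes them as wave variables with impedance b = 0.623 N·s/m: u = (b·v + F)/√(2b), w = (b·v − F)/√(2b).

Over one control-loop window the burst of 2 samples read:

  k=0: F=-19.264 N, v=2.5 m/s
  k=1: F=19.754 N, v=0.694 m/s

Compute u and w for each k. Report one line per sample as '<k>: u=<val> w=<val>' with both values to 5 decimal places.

k=0: b·v=0.623×2.5=1.55750; √(2b)=1.11624; u=(1.55750+(-19.264))/1.11624=-15.86258, w=(1.55750−(-19.264))/1.11624=18.65318
k=1: b·v=0.623×0.694=0.43236; √(2b)=1.11624; u=(0.43236+19.754)/1.11624=18.08419, w=(0.43236−19.754)/1.11624=-17.30952

0: u=-15.86258 w=18.65318
1: u=18.08419 w=-17.30952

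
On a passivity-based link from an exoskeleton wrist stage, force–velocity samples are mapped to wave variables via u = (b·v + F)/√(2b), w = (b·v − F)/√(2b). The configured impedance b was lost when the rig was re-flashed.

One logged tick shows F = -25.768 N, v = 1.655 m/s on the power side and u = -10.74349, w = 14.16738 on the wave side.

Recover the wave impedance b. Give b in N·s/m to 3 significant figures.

u + w = 3.4239;  u + w = √(2b)·v, so √(2b) = 3.4239/1.655 = 2.0688.
b = (√(2b))²/2 = 4.2800/2 = 2.1400.
(Check via u − w = 2F/√(2b): u − w = -24.9109, 2F/√(2b) = -24.9109.)

b = 2.14 N·s/m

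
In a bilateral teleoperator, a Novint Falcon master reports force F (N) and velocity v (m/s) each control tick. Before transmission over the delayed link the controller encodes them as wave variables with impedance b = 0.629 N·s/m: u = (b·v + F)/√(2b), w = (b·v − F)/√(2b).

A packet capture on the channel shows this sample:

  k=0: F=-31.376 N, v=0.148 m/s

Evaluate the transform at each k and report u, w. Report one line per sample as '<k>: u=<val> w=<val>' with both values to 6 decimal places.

0: u=-27.891174 w=28.057172

k=0: b·v=0.629×0.148=0.093092; √(2b)=1.121606; u=(0.093092+(-31.376))/1.121606=-27.891174, w=(0.093092−(-31.376))/1.121606=28.057172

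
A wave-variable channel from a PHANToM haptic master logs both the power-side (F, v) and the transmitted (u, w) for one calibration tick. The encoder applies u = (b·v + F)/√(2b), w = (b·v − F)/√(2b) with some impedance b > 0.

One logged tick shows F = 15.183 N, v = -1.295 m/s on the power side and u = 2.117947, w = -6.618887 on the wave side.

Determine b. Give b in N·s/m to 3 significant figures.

u + w = -4.500940;  u + w = √(2b)·v, so √(2b) = -4.500940/(-1.295) = 3.475629.
b = (√(2b))²/2 = 12.079999/2 = 6.040000.
(Check via u − w = 2F/√(2b): u − w = 8.736834, 2F/√(2b) = 8.736835.)

b = 6.04 N·s/m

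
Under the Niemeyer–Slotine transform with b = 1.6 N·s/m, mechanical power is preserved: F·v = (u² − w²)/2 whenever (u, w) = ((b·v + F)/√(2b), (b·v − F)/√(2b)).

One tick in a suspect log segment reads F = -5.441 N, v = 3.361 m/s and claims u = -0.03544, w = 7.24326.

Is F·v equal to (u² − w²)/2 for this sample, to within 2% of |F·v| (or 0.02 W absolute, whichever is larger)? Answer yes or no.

F·v = (-5.441)×3.361 = -18.28720 W.
(u² − w²)/2 = (0.00126 − 52.46482)/2 = -26.23178 W.
|Δ| = 7.94458;  2% of max(1, |F·v|) = 0.36574.

no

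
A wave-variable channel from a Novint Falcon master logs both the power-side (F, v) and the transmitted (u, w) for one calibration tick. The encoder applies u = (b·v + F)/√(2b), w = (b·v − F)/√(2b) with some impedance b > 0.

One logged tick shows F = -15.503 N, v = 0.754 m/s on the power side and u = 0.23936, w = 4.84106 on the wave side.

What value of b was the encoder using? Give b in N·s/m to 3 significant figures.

b = 22.7 N·s/m

u + w = 5.08042;  u + w = √(2b)·v, so √(2b) = 5.08042/0.754 = 6.73796.
b = (√(2b))²/2 = 45.40007/2 = 22.70004.
(Check via u − w = 2F/√(2b): u − w = -4.60170, 2F/√(2b) = -4.60169.)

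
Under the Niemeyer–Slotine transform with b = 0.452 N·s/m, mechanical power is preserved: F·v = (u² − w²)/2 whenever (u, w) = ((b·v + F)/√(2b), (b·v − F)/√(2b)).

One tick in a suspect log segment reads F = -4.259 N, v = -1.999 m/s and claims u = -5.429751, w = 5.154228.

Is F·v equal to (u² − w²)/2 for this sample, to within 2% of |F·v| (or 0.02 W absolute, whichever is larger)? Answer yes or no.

no

F·v = (-4.259)×(-1.999) = 8.513741 W.
(u² − w²)/2 = (29.482196 − 26.566066)/2 = 1.458065 W.
|Δ| = 7.055676;  2% of max(1, |F·v|) = 0.170275.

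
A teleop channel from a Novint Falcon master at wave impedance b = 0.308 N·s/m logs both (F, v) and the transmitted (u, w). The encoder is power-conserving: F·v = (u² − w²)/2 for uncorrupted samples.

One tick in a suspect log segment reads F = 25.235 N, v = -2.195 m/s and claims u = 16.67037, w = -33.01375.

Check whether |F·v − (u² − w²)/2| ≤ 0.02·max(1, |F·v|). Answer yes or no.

no

F·v = 25.235×(-2.195) = -55.3908 W.
(u² − w²)/2 = (277.9012 − 1089.9077)/2 = -406.0032 W.
|Δ| = 350.6124;  2% of max(1, |F·v|) = 1.1078.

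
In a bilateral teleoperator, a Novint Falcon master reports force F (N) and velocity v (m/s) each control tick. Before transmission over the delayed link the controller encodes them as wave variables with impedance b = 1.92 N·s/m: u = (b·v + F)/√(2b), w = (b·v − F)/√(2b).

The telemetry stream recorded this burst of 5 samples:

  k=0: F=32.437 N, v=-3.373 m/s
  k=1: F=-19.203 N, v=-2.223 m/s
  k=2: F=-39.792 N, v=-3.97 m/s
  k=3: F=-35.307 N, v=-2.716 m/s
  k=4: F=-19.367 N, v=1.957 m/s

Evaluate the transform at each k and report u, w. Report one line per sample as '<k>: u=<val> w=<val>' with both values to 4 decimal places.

k=0: b·v=1.92×(-3.373)=-6.4762; √(2b)=1.9596; u=(-6.4762+32.437)/1.9596=13.2481, w=(-6.4762−32.437)/1.9596=-19.8578
k=1: b·v=1.92×(-2.223)=-4.2682; √(2b)=1.9596; u=(-4.2682+(-19.203))/1.9596=-11.9776, w=(-4.2682−(-19.203))/1.9596=7.6214
k=2: b·v=1.92×(-3.97)=-7.6224; √(2b)=1.9596; u=(-7.6224+(-39.792))/1.9596=-24.1961, w=(-7.6224−(-39.792))/1.9596=16.4165
k=3: b·v=1.92×(-2.716)=-5.2147; √(2b)=1.9596; u=(-5.2147+(-35.307))/1.9596=-20.6787, w=(-5.2147−(-35.307))/1.9596=15.3564
k=4: b·v=1.92×1.957=3.7574; √(2b)=1.9596; u=(3.7574+(-19.367))/1.9596=-7.9657, w=(3.7574−(-19.367))/1.9596=11.8006

0: u=13.2481 w=-19.8578
1: u=-11.9776 w=7.6214
2: u=-24.1961 w=16.4165
3: u=-20.6787 w=15.3564
4: u=-7.9657 w=11.8006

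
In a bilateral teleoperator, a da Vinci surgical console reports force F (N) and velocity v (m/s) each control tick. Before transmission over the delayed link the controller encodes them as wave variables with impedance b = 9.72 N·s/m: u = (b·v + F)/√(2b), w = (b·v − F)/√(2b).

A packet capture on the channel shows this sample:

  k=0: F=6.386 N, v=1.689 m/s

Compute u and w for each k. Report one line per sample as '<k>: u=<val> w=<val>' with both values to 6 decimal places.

k=0: b·v=9.72×1.689=16.417080; √(2b)=4.409082; u=(16.417080+6.386)/4.409082=5.171844, w=(16.417080−6.386)/4.409082=2.275095

0: u=5.171844 w=2.275095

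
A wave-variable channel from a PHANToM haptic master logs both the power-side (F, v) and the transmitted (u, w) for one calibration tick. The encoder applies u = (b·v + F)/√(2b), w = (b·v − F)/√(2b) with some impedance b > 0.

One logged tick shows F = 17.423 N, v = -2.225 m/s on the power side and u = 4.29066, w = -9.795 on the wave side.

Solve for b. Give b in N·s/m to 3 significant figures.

b = 3.06 N·s/m

u + w = -5.50434;  u + w = √(2b)·v, so √(2b) = -5.50434/(-2.225) = 2.47386.
b = (√(2b))²/2 = 6.11999/2 = 3.05999.
(Check via u − w = 2F/√(2b): u − w = 14.08566, 2F/√(2b) = 14.08568.)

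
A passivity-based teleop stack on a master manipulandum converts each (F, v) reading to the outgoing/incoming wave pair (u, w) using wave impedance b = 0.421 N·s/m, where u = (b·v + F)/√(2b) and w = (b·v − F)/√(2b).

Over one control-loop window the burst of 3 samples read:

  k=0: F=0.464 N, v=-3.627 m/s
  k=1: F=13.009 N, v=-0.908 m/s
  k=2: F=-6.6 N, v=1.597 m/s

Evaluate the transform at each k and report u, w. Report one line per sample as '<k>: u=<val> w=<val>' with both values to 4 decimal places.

0: u=-1.1584 w=-2.1697
1: u=13.7605 w=-14.5937
2: u=-6.4599 w=7.9253

k=0: b·v=0.421×(-3.627)=-1.5270; √(2b)=0.9176; u=(-1.5270+0.464)/0.9176=-1.1584, w=(-1.5270−0.464)/0.9176=-2.1697
k=1: b·v=0.421×(-0.908)=-0.3823; √(2b)=0.9176; u=(-0.3823+13.009)/0.9176=13.7605, w=(-0.3823−13.009)/0.9176=-14.5937
k=2: b·v=0.421×1.597=0.6723; √(2b)=0.9176; u=(0.6723+(-6.6))/0.9176=-6.4599, w=(0.6723−(-6.6))/0.9176=7.9253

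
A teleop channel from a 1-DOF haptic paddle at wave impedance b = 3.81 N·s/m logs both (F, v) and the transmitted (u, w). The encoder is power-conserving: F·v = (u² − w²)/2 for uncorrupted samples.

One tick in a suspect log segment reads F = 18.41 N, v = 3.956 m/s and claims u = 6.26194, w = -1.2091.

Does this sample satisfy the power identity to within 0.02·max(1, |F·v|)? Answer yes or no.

F·v = 18.41×3.956 = 72.82996 W.
(u² − w²)/2 = (39.21189 − 1.46192)/2 = 18.87498 W.
|Δ| = 53.95498;  2% of max(1, |F·v|) = 1.45660.

no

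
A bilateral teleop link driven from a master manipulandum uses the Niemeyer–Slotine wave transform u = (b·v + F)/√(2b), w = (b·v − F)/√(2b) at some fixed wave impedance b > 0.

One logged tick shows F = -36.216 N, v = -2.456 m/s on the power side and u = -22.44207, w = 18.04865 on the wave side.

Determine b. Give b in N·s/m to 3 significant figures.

u + w = -4.39342;  u + w = √(2b)·v, so √(2b) = -4.39342/(-2.456) = 1.78885.
b = (√(2b))²/2 = 3.19999/2 = 1.60000.
(Check via u − w = 2F/√(2b): u − w = -40.49072, 2F/√(2b) = -40.49078.)

b = 1.6 N·s/m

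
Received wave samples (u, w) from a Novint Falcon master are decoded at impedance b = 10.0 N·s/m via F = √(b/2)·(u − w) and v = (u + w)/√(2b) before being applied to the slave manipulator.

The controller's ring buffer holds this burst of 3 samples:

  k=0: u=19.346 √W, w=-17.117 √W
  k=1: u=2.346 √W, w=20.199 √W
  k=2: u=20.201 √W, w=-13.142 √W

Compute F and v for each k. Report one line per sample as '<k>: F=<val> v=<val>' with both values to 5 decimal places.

0: F=81.53375 v=0.49842
1: F=-39.92052 v=5.04122
2: F=74.55721 v=1.57844

k=0: u−w=36.46300, u+w=2.22900; √(b/2)=2.23607, √(2b)=4.47214; F=2.23607×36.463=81.53375, v=2.22900/4.47214=0.49842
k=1: u−w=-17.85300, u+w=22.54500; √(b/2)=2.23607, √(2b)=4.47214; F=2.23607×(-17.853)=-39.92052, v=22.54500/4.47214=5.04122
k=2: u−w=33.34300, u+w=7.05900; √(b/2)=2.23607, √(2b)=4.47214; F=2.23607×33.343=74.55721, v=7.05900/4.47214=1.57844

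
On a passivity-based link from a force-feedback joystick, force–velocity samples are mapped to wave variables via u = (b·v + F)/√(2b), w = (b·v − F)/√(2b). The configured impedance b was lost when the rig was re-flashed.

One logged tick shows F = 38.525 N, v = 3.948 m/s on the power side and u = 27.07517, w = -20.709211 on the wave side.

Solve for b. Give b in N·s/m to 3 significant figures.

u + w = 6.365959;  u + w = √(2b)·v, so √(2b) = 6.365959/3.948 = 1.612452.
b = (√(2b))²/2 = 2.600000/2 = 1.300000.
(Check via u − w = 2F/√(2b): u − w = 47.784381, 2F/√(2b) = 47.784379.)

b = 1.3 N·s/m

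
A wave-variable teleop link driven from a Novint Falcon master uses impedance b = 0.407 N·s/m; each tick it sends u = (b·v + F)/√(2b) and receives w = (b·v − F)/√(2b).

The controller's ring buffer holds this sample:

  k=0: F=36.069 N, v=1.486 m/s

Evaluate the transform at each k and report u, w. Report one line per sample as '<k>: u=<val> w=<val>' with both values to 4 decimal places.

k=0: b·v=0.407×1.486=0.6048; √(2b)=0.9022; u=(0.6048+36.069)/0.9022=40.6484, w=(0.6048−36.069)/0.9022=-39.3077

0: u=40.6484 w=-39.3077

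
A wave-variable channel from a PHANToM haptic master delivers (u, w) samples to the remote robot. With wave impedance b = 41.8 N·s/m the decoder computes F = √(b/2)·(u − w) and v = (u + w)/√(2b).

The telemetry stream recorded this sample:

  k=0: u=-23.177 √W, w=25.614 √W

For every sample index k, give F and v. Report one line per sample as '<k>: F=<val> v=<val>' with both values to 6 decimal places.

0: F=-223.055462 v=0.266534

k=0: u−w=-48.791000, u+w=2.437000; √(b/2)=4.571652, √(2b)=9.143304; F=4.571652×(-48.791)=-223.055462, v=2.437000/9.143304=0.266534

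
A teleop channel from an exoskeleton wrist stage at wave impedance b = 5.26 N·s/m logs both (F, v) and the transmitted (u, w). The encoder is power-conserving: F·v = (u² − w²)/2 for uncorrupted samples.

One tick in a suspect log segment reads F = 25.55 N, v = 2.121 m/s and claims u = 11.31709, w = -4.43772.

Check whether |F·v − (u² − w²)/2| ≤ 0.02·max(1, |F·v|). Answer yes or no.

yes

F·v = 25.55×2.121 = 54.19155 W.
(u² − w²)/2 = (128.07653 − 19.69336)/2 = 54.19158 W.
|Δ| = 0.00003;  2% of max(1, |F·v|) = 1.08383.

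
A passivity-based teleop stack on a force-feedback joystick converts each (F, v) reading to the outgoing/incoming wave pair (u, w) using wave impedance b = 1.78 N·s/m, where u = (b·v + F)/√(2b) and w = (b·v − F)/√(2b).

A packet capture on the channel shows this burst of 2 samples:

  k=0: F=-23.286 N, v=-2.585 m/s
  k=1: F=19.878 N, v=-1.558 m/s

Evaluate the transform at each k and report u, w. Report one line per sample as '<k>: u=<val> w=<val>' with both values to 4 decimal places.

0: u=-14.7802 w=9.9029
1: u=9.0655 w=-12.0051

k=0: b·v=1.78×(-2.585)=-4.6013; √(2b)=1.8868; u=(-4.6013+(-23.286))/1.8868=-14.7802, w=(-4.6013−(-23.286))/1.8868=9.9029
k=1: b·v=1.78×(-1.558)=-2.7732; √(2b)=1.8868; u=(-2.7732+19.878)/1.8868=9.0655, w=(-2.7732−19.878)/1.8868=-12.0051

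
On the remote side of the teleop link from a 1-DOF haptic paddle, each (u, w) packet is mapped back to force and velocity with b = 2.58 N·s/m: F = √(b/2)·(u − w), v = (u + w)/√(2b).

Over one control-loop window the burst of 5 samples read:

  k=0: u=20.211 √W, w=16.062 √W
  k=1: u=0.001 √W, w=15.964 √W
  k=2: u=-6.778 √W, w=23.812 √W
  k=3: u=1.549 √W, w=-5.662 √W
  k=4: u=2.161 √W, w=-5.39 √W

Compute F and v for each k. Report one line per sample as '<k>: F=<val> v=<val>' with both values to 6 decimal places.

0: F=4.712358 v=15.968298
1: F=-18.130483 v=7.028199
2: F=-34.743561 v=7.498800
3: F=8.190122 v=-1.810647
4: F=8.576287 v=-1.421488

k=0: u−w=4.149000, u+w=36.273000; √(b/2)=1.135782, √(2b)=2.271563; F=1.135782×4.149=4.712358, v=36.273000/2.271563=15.968298
k=1: u−w=-15.963000, u+w=15.965000; √(b/2)=1.135782, √(2b)=2.271563; F=1.135782×(-15.963)=-18.130483, v=15.965000/2.271563=7.028199
k=2: u−w=-30.590000, u+w=17.034000; √(b/2)=1.135782, √(2b)=2.271563; F=1.135782×(-30.59)=-34.743561, v=17.034000/2.271563=7.498800
k=3: u−w=7.211000, u+w=-4.113000; √(b/2)=1.135782, √(2b)=2.271563; F=1.135782×7.211=8.190122, v=-4.113000/2.271563=-1.810647
k=4: u−w=7.551000, u+w=-3.229000; √(b/2)=1.135782, √(2b)=2.271563; F=1.135782×7.551=8.576287, v=-3.229000/2.271563=-1.421488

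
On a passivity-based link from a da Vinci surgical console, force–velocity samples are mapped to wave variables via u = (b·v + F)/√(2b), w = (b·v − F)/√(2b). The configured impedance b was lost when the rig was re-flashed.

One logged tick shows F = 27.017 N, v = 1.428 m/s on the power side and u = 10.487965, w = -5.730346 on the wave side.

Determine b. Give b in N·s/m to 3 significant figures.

b = 5.55 N·s/m

u + w = 4.757619;  u + w = √(2b)·v, so √(2b) = 4.757619/1.428 = 3.331666.
b = (√(2b))²/2 = 11.099998/2 = 5.549999.
(Check via u − w = 2F/√(2b): u − w = 16.218311, 2F/√(2b) = 16.218313.)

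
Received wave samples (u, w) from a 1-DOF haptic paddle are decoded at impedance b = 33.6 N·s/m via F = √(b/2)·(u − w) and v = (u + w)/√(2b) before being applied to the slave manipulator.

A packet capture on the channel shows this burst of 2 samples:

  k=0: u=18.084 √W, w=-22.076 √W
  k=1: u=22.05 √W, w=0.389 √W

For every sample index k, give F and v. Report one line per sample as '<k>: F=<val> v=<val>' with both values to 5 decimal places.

k=0: u−w=40.16000, u+w=-3.99200; √(b/2)=4.09878, √(2b)=8.19756; F=4.09878×40.16=164.60702, v=-3.99200/8.19756=-0.48697
k=1: u−w=21.66100, u+w=22.43900; √(b/2)=4.09878, √(2b)=8.19756; F=4.09878×21.661=88.78368, v=22.43900/8.19756=2.73728

0: F=164.60702 v=-0.48697
1: F=88.78368 v=2.73728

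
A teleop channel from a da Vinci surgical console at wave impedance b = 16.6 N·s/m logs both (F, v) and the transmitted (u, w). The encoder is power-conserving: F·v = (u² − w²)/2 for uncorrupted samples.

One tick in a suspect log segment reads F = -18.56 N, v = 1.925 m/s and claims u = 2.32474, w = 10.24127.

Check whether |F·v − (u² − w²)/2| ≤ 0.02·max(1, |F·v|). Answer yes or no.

no

F·v = (-18.56)×1.925 = -35.7280 W.
(u² − w²)/2 = (5.4044 − 104.8836)/2 = -49.7396 W.
|Δ| = 14.0116;  2% of max(1, |F·v|) = 0.7146.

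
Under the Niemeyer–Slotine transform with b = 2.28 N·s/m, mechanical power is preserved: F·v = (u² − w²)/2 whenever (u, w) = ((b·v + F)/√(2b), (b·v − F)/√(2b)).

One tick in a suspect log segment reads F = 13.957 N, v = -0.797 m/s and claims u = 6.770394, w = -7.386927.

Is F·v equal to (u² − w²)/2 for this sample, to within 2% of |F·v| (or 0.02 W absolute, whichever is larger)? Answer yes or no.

no

F·v = 13.957×(-0.797) = -11.123729 W.
(u² − w²)/2 = (45.838235 − 54.566691)/2 = -4.364228 W.
|Δ| = 6.759501;  2% of max(1, |F·v|) = 0.222475.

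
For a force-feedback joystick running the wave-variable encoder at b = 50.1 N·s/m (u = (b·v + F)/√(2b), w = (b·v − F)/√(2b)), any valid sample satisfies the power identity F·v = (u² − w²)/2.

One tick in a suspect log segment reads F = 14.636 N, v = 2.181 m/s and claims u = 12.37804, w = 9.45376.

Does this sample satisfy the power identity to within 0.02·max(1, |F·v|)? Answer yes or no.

yes

F·v = 14.636×2.181 = 31.9211 W.
(u² − w²)/2 = (153.2159 − 89.3736)/2 = 31.9211 W.
|Δ| = 0.0000;  2% of max(1, |F·v|) = 0.6384.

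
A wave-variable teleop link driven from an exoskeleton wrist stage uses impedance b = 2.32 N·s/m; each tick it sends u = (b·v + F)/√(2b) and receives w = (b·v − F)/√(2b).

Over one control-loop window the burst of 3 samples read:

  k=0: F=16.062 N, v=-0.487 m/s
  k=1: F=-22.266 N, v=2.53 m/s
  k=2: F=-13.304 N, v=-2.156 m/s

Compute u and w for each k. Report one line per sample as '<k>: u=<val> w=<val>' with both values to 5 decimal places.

k=0: b·v=2.32×(-0.487)=-1.12984; √(2b)=2.15407; u=(-1.12984+16.062)/2.15407=6.93208, w=(-1.12984−16.062)/2.15407=-7.98111
k=1: b·v=2.32×2.53=5.86960; √(2b)=2.15407; u=(5.86960+(-22.266))/2.15407=-7.61184, w=(5.86960−(-22.266))/2.15407=13.06162
k=2: b·v=2.32×(-2.156)=-5.00192; √(2b)=2.15407; u=(-5.00192+(-13.304))/2.15407=-8.49831, w=(-5.00192−(-13.304))/2.15407=3.85414

0: u=6.93208 w=-7.98111
1: u=-7.61184 w=13.06162
2: u=-8.49831 w=3.85414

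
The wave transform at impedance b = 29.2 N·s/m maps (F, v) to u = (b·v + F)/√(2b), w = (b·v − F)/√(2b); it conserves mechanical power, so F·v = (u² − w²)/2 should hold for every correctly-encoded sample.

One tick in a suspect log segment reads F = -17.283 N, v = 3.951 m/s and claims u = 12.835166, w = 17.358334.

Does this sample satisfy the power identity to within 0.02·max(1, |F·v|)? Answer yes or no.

yes

F·v = (-17.283)×3.951 = -68.285133 W.
(u² − w²)/2 = (164.741486 − 301.311759)/2 = -68.285137 W.
|Δ| = 0.000004;  2% of max(1, |F·v|) = 1.365703.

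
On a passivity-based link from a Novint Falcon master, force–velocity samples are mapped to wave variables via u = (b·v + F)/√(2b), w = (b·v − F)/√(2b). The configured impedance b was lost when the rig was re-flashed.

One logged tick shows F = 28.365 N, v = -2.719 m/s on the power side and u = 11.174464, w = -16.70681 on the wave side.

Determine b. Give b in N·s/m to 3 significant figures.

u + w = -5.532346;  u + w = √(2b)·v, so √(2b) = -5.532346/(-2.719) = 2.034699.
b = (√(2b))²/2 = 4.139999/2 = 2.070000.
(Check via u − w = 2F/√(2b): u − w = 27.881274, 2F/√(2b) = 27.881277.)

b = 2.07 N·s/m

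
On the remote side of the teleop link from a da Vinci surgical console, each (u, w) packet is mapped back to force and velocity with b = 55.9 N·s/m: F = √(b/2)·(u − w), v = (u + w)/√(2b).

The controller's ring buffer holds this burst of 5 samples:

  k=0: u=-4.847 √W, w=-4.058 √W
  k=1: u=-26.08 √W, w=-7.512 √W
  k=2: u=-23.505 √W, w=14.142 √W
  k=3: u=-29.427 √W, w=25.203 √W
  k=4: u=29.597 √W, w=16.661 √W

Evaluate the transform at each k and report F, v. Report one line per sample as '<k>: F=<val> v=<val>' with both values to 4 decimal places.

0: F=-4.1713 v=-0.8422
1: F=-98.1649 v=-3.1770
2: F=-199.0313 v=-0.8855
3: F=-288.8166 v=-0.3995
4: F=68.3897 v=4.3749

k=0: u−w=-0.7890, u+w=-8.9050; √(b/2)=5.2868, √(2b)=10.5736; F=5.2868×(-0.789)=-4.1713, v=-8.9050/10.5736=-0.8422
k=1: u−w=-18.5680, u+w=-33.5920; √(b/2)=5.2868, √(2b)=10.5736; F=5.2868×(-18.568)=-98.1649, v=-33.5920/10.5736=-3.1770
k=2: u−w=-37.6470, u+w=-9.3630; √(b/2)=5.2868, √(2b)=10.5736; F=5.2868×(-37.647)=-199.0313, v=-9.3630/10.5736=-0.8855
k=3: u−w=-54.6300, u+w=-4.2240; √(b/2)=5.2868, √(2b)=10.5736; F=5.2868×(-54.63)=-288.8166, v=-4.2240/10.5736=-0.3995
k=4: u−w=12.9360, u+w=46.2580; √(b/2)=5.2868, √(2b)=10.5736; F=5.2868×12.936=68.3897, v=46.2580/10.5736=4.3749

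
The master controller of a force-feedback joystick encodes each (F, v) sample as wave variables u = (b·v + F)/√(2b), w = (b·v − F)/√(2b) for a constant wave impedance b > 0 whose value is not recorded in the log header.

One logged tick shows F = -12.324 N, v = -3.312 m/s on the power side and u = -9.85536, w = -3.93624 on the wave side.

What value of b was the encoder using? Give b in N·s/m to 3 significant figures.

b = 8.67 N·s/m

u + w = -13.79160;  u + w = √(2b)·v, so √(2b) = -13.79160/(-3.312) = 4.16413.
b = (√(2b))²/2 = 17.33998/2 = 8.66999.
(Check via u − w = 2F/√(2b): u − w = -5.91912, 2F/√(2b) = -5.91912.)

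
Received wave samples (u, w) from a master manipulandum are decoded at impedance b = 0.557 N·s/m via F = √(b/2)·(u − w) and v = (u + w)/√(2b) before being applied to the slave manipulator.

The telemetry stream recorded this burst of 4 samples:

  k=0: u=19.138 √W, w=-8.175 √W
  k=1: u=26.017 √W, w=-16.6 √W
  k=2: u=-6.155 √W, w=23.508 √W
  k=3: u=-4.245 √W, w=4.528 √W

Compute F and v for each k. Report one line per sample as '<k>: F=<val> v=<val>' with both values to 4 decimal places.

0: F=14.4139 v=10.3869
1: F=22.4903 v=8.9222
2: F=-15.6541 v=16.4411
3: F=-4.6298 v=0.2681

k=0: u−w=27.3130, u+w=10.9630; √(b/2)=0.5277, √(2b)=1.0555; F=0.5277×27.313=14.4139, v=10.9630/1.0555=10.3869
k=1: u−w=42.6170, u+w=9.4170; √(b/2)=0.5277, √(2b)=1.0555; F=0.5277×42.617=22.4903, v=9.4170/1.0555=8.9222
k=2: u−w=-29.6630, u+w=17.3530; √(b/2)=0.5277, √(2b)=1.0555; F=0.5277×(-29.663)=-15.6541, v=17.3530/1.0555=16.4411
k=3: u−w=-8.7730, u+w=0.2830; √(b/2)=0.5277, √(2b)=1.0555; F=0.5277×(-8.773)=-4.6298, v=0.2830/1.0555=0.2681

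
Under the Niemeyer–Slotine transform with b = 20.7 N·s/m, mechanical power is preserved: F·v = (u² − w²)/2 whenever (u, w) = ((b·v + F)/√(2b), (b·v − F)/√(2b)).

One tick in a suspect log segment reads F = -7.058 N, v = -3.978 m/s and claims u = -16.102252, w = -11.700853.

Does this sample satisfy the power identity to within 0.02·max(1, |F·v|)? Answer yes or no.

no

F·v = (-7.058)×(-3.978) = 28.076724 W.
(u² − w²)/2 = (259.282519 − 136.909961)/2 = 61.186279 W.
|Δ| = 33.109555;  2% of max(1, |F·v|) = 0.561534.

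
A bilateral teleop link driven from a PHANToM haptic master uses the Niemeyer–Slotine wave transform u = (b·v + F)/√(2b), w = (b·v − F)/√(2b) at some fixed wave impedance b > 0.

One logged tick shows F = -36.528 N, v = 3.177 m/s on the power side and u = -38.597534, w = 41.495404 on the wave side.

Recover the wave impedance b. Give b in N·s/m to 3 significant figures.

u + w = 2.897870;  u + w = √(2b)·v, so √(2b) = 2.897870/3.177 = 0.912140.
b = (√(2b))²/2 = 0.832000/2 = 0.416000.
(Check via u − w = 2F/√(2b): u − w = -80.092938, 2F/√(2b) = -80.092934.)

b = 0.416 N·s/m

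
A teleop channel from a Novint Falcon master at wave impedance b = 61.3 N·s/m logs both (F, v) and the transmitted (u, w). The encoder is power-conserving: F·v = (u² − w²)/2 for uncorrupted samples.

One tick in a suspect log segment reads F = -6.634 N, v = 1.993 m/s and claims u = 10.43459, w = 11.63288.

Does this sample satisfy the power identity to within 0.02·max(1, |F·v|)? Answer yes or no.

F·v = (-6.634)×1.993 = -13.22156 W.
(u² − w²)/2 = (108.88067 − 135.32390)/2 = -13.22161 W.
|Δ| = 0.00005;  2% of max(1, |F·v|) = 0.26443.

yes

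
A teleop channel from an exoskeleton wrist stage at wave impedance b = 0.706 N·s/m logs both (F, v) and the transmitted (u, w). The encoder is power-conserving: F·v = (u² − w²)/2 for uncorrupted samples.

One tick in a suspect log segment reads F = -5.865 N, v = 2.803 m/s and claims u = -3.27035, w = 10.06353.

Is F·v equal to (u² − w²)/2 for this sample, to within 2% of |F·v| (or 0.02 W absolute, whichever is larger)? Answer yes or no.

F·v = (-5.865)×2.803 = -16.4396 W.
(u² − w²)/2 = (10.6952 − 101.2746)/2 = -45.2897 W.
|Δ| = 28.8501;  2% of max(1, |F·v|) = 0.3288.

no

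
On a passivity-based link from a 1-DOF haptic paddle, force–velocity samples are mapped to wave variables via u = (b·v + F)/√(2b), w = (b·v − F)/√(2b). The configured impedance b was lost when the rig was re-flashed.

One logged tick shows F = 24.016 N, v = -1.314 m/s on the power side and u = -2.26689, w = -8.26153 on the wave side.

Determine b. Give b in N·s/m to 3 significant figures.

b = 32.1 N·s/m

u + w = -10.52842;  u + w = √(2b)·v, so √(2b) = -10.52842/(-1.314) = 8.01250.
b = (√(2b))²/2 = 64.20010/2 = 32.10005.
(Check via u − w = 2F/√(2b): u − w = 5.99464, 2F/√(2b) = 5.99464.)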